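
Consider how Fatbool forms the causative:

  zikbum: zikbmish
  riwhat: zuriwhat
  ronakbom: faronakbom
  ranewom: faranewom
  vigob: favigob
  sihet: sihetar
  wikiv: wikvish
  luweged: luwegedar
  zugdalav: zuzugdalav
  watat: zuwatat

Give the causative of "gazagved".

gazagvedar

ranewom and zikbum both end in -m yet inflect differently (faranewom, zikbmish), so the final letter is not what conditions the rule; the last vowel is.
"gazagved" has last vowel 'e'. The stems whose last vowel is 'e' (luweged → luwegedar, sihet → sihetar) add -ar.
The other patterns: stems whose last vowel is 'o' add the prefix fa-; stems whose last vowel is 'i' or 'u' delete the last vowel and add -ish; stems whose last vowel is 'a' add the prefix zu-.
So gazagved → gazagvedar.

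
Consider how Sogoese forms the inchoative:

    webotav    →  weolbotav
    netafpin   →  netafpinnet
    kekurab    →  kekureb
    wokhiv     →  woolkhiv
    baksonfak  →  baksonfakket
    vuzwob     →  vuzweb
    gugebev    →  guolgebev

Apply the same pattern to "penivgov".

kekurab and webotav both have last vowel 'a' yet inflect differently (kekureb, weolbotav), so the last vowel is not what conditions the rule; the final letter is.
"penivgov" ends in -v. The stems ending in -v (wokhiv → woolkhiv, gugebev → guolgebev, webotav → weolbotav) insert -ol- after the first vowel.
The other patterns: stems ending in -b change the last vowel to 'e'; stems ending in -k or -n double the final consonant and add -et.
So penivgov → peolnivgov.

peolnivgov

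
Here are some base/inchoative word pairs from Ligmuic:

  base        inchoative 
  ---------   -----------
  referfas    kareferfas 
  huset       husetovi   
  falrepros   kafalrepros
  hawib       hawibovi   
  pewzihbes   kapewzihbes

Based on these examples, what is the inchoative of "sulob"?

"sulob" ends in -b. The one such stem in the data (hawib → hawibovi) adds -ovi, so the same rule applies.
The other pattern: stems ending in -s add the prefix ka-.
So sulob → sulobovi.

sulobovi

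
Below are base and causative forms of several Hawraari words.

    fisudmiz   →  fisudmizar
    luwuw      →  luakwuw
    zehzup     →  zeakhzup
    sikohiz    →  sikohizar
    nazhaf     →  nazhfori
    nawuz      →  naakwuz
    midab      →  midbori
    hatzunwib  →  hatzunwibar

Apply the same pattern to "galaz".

galzori

"galaz" has last vowel 'a'. The stems whose last vowel is 'a' (midab → midbori, nazhaf → nazhfori) delete the last vowel and add -ori.
The other patterns: stems whose last vowel is 'u' insert -ak- after the first vowel; stems whose last vowel is 'i' add -ar.
So galaz → galzori.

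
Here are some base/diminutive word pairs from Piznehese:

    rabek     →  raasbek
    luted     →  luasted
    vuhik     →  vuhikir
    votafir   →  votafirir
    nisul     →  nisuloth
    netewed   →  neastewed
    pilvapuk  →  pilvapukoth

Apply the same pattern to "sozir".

sozirir

rabek and vuhik both end in -k yet inflect differently (raasbek, vuhikir), so the final letter is not what conditions the rule; the last vowel is.
"sozir" has last vowel 'i'. The stems whose last vowel is 'i' (votafir → votafirir, vuhik → vuhikir) add -ir.
So sozir → sozirir.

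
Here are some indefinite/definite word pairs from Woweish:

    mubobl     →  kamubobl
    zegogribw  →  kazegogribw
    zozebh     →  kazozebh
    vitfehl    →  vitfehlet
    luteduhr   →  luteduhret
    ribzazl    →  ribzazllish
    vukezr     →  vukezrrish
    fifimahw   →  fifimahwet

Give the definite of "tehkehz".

vitfehl and mubobl both end in -l yet inflect differently (vitfehlet, kamubobl), so the final letter is not what conditions the rule; the second-to-last letter is.
"tehkehz" has second-to-last letter 'h'. The stems whose second-to-last letter is 'h' (fifimahw → fifimahwet, vitfehl → vitfehlet, luteduhr → luteduhret) add -et.
The other patterns: stems whose second-to-last letter is 'b' add the prefix ka-; stems whose second-to-last letter is 'z' double the final consonant and add -ish.
So tehkehz → tehkehzet.

tehkehzet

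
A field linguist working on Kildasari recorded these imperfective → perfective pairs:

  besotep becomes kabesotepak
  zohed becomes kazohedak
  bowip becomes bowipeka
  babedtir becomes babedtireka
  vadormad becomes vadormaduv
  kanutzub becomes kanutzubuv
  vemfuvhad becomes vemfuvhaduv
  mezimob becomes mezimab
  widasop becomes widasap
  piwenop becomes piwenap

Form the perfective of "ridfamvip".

besotep and bowip both end in -p yet inflect differently (kabesotepak, bowipeka), so the final letter is not what conditions the rule; the last vowel is.
"ridfamvip" has last vowel 'i'. The stems whose last vowel is 'i' (bowip → bowipeka, babedtir → babedtireka) add -eka.
So ridfamvip → ridfamvipeka.

ridfamvipeka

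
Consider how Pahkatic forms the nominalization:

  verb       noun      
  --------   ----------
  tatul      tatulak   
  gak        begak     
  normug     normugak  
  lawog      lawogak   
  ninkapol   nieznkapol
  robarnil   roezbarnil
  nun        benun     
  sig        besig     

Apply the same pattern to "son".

"son" has 1 vowel. The stems with 1 vowel (gak → begak, nun → benun, sig → besig) add the prefix be-.
So son → beson.

beson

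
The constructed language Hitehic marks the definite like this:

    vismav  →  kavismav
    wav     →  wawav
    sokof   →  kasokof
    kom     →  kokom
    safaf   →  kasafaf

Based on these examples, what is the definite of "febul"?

"febul" has 2 vowels. The stems with 2 vowels (sokof → kasokof, vismav → kavismav, safaf → kasafaf) add the prefix ka-.
So febul → kafebul.

kafebul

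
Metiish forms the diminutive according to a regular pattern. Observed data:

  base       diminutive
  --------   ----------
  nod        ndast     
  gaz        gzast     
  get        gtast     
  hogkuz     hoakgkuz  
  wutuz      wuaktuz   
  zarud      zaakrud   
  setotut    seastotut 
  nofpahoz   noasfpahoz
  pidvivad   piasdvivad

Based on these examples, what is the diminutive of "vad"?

gaz and hogkuz both end in -z yet inflect differently (gzast, hoakgkuz), so the final letter is not what conditions the rule; the number of vowels is.
"vad" has 1 vowel. The stems with 1 vowel (nod → ndast, gaz → gzast, get → gtast) delete the last vowel and add -ast.
So vad → vdast.

vdast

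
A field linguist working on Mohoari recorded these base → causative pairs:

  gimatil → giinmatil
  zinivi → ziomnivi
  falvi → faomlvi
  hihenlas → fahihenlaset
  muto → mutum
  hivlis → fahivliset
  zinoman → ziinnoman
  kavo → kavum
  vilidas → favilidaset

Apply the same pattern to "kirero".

falvi and hivlis both have last vowel 'i' yet inflect differently (faomlvi, fahivliset), so the last vowel is not what conditions the rule; the final letter is.
"kirero" ends in -o. The stems ending in -o (kavo → kavum, muto → mutum) drop the final letter and add -um.
So kirero → kirerum.

kirerum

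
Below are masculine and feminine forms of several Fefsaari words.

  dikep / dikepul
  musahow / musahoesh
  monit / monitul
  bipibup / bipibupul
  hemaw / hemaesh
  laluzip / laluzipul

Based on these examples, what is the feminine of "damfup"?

damfupul

musahow and monit both begin with m- yet inflect differently (musahoesh, monitul), so the first letter is not what conditions the rule; the final letter is.
"damfup" ends in -p. The stems ending in -p (laluzip → laluzipul, dikep → dikepul, bipibup → bipibupul) add -ul.
The other pattern: stems ending in -w drop the final letter and add -esh.
So damfup → damfupul.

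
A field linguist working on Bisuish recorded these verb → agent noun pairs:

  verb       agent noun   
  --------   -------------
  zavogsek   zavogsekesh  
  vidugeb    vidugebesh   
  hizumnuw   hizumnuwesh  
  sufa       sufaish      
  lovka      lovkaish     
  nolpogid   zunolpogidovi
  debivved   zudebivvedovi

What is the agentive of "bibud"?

debivved and zavogsek both have last vowel 'e' yet inflect differently (zudebivvedovi, zavogsekesh), so the last vowel is not what conditions the rule; the final letter is.
"bibud" ends in -d. The stems ending in -d (debivved → zudebivvedovi, nolpogid → zunolpogidovi) add zu- … -ovi around the stem.
So bibud → zubibudovi.

zubibudovi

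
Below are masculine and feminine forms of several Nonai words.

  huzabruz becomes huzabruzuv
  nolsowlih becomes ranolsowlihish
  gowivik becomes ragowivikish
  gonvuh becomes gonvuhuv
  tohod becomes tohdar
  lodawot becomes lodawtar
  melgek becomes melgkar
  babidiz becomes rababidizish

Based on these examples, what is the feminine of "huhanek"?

huhankar

huzabruz and babidiz both end in -z yet inflect differently (huzabruzuv, rababidizish), so the final letter is not what conditions the rule; the last vowel is.
"huhanek" has last vowel 'e'. The one such stem in the data (melgek → melgkar) deletes the last vowel and adds -ar (as do lodawot, tohod), so the same rule applies.
So huhanek → huhankar.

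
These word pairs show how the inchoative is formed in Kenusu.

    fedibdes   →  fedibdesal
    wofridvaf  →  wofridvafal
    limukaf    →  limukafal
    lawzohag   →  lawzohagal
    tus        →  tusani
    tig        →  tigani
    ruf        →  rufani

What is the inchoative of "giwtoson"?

fedibdes and tus both end in -s yet inflect differently (fedibdesal, tusani), so the final letter is not what conditions the rule; the number of vowels is.
"giwtoson" has 3 vowels. The stems with 3 vowels (fedibdes → fedibdesal, wofridvaf → wofridvafal, limukaf → limukafal) add -al.
So giwtoson → giwtosonal.

giwtosonal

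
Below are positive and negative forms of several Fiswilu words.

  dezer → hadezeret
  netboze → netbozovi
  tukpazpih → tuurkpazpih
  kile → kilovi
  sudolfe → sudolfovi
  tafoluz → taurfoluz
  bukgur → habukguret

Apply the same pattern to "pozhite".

kile and dezer both have last vowel 'e' yet inflect differently (kilovi, hadezeret), so the last vowel is not what conditions the rule; the final letter is.
"pozhite" ends in -e. The stems ending in -e (kile → kilovi, netboze → netbozovi, sudolfe → sudolfovi) drop the final letter and add -ovi.
So pozhite → pozhitovi.

pozhitovi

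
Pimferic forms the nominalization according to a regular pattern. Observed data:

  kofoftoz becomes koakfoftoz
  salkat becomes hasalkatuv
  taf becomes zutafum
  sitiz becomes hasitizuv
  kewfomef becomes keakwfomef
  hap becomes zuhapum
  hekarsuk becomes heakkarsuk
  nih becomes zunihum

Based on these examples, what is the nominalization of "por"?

zuporum

sitiz and kofoftoz both end in -z yet inflect differently (hasitizuv, koakfoftoz), so the final letter is not what conditions the rule; the number of vowels is.
"por" has 1 vowel. The stems with 1 vowel (nih → zunihum, taf → zutafum, hap → zuhapum) add zu- … -um around the stem.
So por → zuporum.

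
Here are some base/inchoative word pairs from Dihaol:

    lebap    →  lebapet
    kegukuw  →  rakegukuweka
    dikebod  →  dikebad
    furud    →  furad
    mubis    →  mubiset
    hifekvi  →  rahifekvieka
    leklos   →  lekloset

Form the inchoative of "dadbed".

leklos and dikebod both have last vowel 'o' yet inflect differently (lekloset, dikebad), so the last vowel is not what conditions the rule; the final letter is.
"dadbed" ends in -d. The stems ending in -d (dikebod → dikebad, furud → furad) change the last vowel to 'a'.
The other patterns: stems ending in -p or -s add -et; stems ending in -i or -w add ra- … -eka around the stem.
So dadbed → dadbad.

dadbad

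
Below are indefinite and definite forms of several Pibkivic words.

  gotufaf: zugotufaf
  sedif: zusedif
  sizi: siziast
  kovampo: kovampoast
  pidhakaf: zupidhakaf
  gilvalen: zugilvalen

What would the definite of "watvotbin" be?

zuwatvotbin

sedif and sizi both have last vowel 'i' yet inflect differently (zusedif, siziast), so the last vowel is not what conditions the rule; whether the stem ends in a vowel or a consonant is.
"watvotbin" ends in a consonant. The stems ending in a consonant (sedif → zusedif, pidhakaf → zupidhakaf, gotufaf → zugotufaf) add the prefix zu-.
So watvotbin → zuwatvotbin.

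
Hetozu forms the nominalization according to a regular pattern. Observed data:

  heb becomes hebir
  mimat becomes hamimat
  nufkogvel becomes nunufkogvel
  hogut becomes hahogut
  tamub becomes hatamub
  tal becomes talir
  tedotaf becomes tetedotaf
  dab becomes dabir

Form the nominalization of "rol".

"rol" has 1 vowel. The stems with 1 vowel (tal → talir, dab → dabir, heb → hebir) add -ir.
The other patterns: stems with 2 vowels add the prefix ha-; stems with 3 vowels repeat the first consonant+vowel as a prefix.
So rol → rolir.

rolir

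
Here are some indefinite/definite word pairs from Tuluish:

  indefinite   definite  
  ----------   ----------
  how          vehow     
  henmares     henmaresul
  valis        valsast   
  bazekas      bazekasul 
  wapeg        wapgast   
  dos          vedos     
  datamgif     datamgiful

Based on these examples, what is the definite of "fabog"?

fabgast

dos and valis both end in -s yet inflect differently (vedos, valsast), so the final letter is not what conditions the rule; the number of vowels is.
"fabog" has 2 vowels. The stems with 2 vowels (wapeg → wapgast, valis → valsast) delete the last vowel and add -ast.
The other patterns: stems with 1 vowel add the prefix ve-; stems with 3 vowels add -ul.
So fabog → fabgast.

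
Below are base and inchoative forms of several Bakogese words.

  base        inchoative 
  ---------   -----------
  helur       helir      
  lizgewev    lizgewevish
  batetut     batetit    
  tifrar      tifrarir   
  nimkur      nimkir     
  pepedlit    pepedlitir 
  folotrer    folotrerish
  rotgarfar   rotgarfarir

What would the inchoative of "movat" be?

movatir

"movat" has last vowel 'a'. The stems whose last vowel is 'a' (rotgarfar → rotgarfarir, tifrar → tifrarir) add -ir.
So movat → movatir.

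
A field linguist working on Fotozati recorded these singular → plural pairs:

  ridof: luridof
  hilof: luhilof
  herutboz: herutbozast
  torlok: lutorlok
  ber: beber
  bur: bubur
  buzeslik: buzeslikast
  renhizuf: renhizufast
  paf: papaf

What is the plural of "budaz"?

lubudaz

paf and hilof both end in -f yet inflect differently (papaf, luhilof), so the final letter is not what conditions the rule; the number of vowels is.
"budaz" has 2 vowels. The stems with 2 vowels (torlok → lutorlok, hilof → luhilof, ridof → luridof) add the prefix lu-.
So budaz → lubudaz.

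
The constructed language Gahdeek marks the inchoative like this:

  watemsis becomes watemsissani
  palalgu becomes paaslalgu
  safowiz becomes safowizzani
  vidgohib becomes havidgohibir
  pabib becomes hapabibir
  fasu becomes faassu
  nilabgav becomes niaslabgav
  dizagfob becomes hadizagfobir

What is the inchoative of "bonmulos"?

pabib and watemsis both have last vowel 'i' yet inflect differently (hapabibir, watemsissani), so the last vowel is not what conditions the rule; the final letter is.
"bonmulos" ends in -s. The one such stem in the data (watemsis → watemsissani) doubles the final consonant and adds -ani (as does safowiz), so the same rule applies.
The other patterns: stems ending in -b add ha- … -ir around the stem; stems ending in -u or -v insert -as- after the first vowel.
So bonmulos → bonmulossani.

bonmulossani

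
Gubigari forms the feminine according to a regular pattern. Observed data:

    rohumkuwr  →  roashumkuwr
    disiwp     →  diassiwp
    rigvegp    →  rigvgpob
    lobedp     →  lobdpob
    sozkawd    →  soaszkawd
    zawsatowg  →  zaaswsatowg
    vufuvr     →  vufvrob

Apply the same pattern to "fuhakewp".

fuashakewp

rohumkuwr and vufuvr both end in -r yet inflect differently (roashumkuwr, vufvrob), so the final letter is not what conditions the rule; the second-to-last letter is.
"fuhakewp" has second-to-last letter 'w'. The stems whose second-to-last letter is 'w' (zawsatowg → zaaswsatowg, rohumkuwr → roashumkuwr, sozkawd → soaszkawd) insert -as- after the first vowel.
The other pattern: stems whose second-to-last letter is 'd', 'g' or 'v' delete the last vowel and add -ob.
So fuhakewp → fuashakewp.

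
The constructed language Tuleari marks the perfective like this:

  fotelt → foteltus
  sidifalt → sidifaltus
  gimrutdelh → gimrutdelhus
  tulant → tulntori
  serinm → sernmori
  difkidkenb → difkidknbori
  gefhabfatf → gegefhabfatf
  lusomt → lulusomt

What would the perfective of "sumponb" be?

"sumponb" has second-to-last letter 'n'. The stems whose second-to-last letter is 'n' (tulant → tulntori, serinm → sernmori, difkidkenb → difkidknbori) delete the last vowel and add -ori.
So sumponb → sumpnbori.

sumpnbori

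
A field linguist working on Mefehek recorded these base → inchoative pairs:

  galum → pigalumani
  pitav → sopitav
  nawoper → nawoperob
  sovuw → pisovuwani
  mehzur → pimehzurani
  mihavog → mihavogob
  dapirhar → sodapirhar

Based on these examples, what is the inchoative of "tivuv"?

pitivuvani

"tivuv" has last vowel 'u'. The stems whose last vowel is 'u' (sovuw → pisovuwani, mehzur → pimehzurani, galum → pigalumani) add pi- … -ani around the stem.
The other patterns: stems whose last vowel is 'a' add the prefix so-; stems whose last vowel is 'e' or 'o' add -ob.
So tivuv → pitivuvani.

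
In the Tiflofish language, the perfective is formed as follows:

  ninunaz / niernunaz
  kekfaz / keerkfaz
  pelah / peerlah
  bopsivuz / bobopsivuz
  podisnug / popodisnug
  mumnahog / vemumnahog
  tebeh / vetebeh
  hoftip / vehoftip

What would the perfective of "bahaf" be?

"bahaf" has last vowel 'a'. The stems whose last vowel is 'a' (ninunaz → niernunaz, kekfaz → keerkfaz, pelah → peerlah) insert -er- after the first vowel.
The other patterns: stems whose last vowel is 'u' repeat the first consonant+vowel as a prefix; stems whose last vowel is 'e', 'i' or 'o' add the prefix ve-.
So bahaf → baerhaf.

baerhaf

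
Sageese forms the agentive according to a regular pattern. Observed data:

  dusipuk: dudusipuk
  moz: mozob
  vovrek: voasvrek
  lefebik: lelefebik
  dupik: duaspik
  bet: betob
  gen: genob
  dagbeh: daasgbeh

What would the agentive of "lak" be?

lakob

dupik and lefebik both end in -k yet inflect differently (duaspik, lelefebik), so the final letter is not what conditions the rule; the number of vowels is.
"lak" has 1 vowel. The stems with 1 vowel (gen → genob, bet → betob, moz → mozob) add -ob.
The other patterns: stems with 2 vowels insert -as- after the first vowel; stems with 3 vowels repeat the first consonant+vowel as a prefix.
So lak → lakob.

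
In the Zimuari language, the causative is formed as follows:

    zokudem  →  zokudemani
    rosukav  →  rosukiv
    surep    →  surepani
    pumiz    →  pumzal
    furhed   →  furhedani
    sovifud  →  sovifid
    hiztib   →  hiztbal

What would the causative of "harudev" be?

harudevani

furhed and sovifud both end in -d yet inflect differently (furhedani, sovifid), so the final letter is not what conditions the rule; the last vowel is.
"harudev" has last vowel 'e'. The stems whose last vowel is 'e' (furhed → furhedani, surep → surepani, zokudem → zokudemani) add -ani.
So harudev → harudevani.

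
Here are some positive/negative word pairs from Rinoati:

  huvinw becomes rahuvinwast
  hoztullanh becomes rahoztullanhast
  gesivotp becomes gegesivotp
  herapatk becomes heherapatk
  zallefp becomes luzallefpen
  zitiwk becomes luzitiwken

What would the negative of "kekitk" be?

kekekitk

gesivotp and zallefp both end in -p yet inflect differently (gegesivotp, luzallefpen), so the final letter is not what conditions the rule; the second-to-last letter is.
"kekitk" has second-to-last letter 't'. The stems whose second-to-last letter is 't' (gesivotp → gegesivotp, herapatk → heherapatk) repeat the first consonant+vowel as a prefix.
The other patterns: stems whose second-to-last letter is 'n' add ra- … -ast around the stem; stems whose second-to-last letter is 'f' or 'w' add lu- … -en around the stem.
So kekitk → kekekitk.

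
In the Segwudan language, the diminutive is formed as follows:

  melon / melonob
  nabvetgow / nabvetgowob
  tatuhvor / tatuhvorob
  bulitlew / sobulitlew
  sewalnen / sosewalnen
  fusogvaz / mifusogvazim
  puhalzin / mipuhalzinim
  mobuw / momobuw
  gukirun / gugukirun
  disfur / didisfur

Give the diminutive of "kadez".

sokadez

nabvetgow and bulitlew both end in -w yet inflect differently (nabvetgowob, sobulitlew), so the final letter is not what conditions the rule; the last vowel is.
"kadez" has last vowel 'e'. The stems whose last vowel is 'e' (bulitlew → sobulitlew, sewalnen → sosewalnen) add the prefix so-.
The other patterns: stems whose last vowel is 'o' add -ob; stems whose last vowel is 'a' or 'i' add mi- … -im around the stem; stems whose last vowel is 'u' repeat the first consonant+vowel as a prefix.
So kadez → sokadez.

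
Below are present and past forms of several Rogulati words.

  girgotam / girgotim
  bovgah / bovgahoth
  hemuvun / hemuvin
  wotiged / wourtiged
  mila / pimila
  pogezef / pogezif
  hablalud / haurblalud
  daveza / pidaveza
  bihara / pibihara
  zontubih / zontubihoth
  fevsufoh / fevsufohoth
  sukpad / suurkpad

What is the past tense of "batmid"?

daveza and sukpad both have last vowel 'a' yet inflect differently (pidaveza, suurkpad), so the last vowel is not what conditions the rule; the final letter is.
"batmid" ends in -d. The stems ending in -d (wotiged → wourtiged, sukpad → suurkpad, hablalud → haurblalud) insert -ur- after the first vowel.
So batmid → baurtmid.

baurtmid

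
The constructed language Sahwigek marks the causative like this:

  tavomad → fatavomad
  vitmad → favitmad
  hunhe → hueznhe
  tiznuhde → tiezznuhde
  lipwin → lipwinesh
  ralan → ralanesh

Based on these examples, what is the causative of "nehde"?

neezhde

tavomad and ralan both have last vowel 'a' yet inflect differently (fatavomad, ralanesh), so the last vowel is not what conditions the rule; the final letter is.
"nehde" ends in -e. The stems ending in -e (hunhe → hueznhe, tiznuhde → tiezznuhde) insert -ez- after the first vowel.
The other patterns: stems ending in -d add the prefix fa-; stems ending in -n add -esh.
So nehde → neezhde.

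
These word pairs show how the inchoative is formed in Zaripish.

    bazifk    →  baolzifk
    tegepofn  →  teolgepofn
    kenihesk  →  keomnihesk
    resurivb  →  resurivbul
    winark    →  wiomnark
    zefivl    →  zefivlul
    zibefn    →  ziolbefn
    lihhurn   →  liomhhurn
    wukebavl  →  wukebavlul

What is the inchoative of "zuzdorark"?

zuomzdorark

"zuzdorark" has second-to-last letter 'r'. The stems whose second-to-last letter is 'r' (lihhurn → liomhhurn, winark → wiomnark) insert -om- after the first vowel.
The other patterns: stems whose second-to-last letter is 'v' add -ul; stems whose second-to-last letter is 'f' insert -ol- after the first vowel.
So zuzdorark → zuomzdorark.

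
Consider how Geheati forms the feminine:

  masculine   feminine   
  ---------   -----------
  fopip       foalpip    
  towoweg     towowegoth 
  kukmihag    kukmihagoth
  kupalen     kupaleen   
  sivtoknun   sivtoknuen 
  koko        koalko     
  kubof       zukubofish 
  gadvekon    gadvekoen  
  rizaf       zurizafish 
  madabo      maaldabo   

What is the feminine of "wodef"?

zuwodefish

kupalen and towoweg both have last vowel 'e' yet inflect differently (kupaleen, towowegoth), so the last vowel is not what conditions the rule; the final letter is.
"wodef" ends in -f. The stems ending in -f (rizaf → zurizafish, kubof → zukubofish) add zu- … -ish around the stem.
So wodef → zuwodefish.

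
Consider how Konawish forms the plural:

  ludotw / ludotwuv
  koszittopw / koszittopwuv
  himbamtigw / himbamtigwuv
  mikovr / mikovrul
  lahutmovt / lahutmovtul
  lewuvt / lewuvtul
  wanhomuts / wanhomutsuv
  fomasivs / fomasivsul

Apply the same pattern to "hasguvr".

"hasguvr" has second-to-last letter 'v'. The stems whose second-to-last letter is 'v' (lewuvt → lewuvtul, fomasivs → fomasivsul, mikovr → mikovrul) add -ul.
So hasguvr → hasguvrul.

hasguvrul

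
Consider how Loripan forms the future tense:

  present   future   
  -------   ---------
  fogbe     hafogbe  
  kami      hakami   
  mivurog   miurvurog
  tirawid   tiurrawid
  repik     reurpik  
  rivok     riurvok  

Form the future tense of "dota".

hadota

kami and tirawid both have last vowel 'i' yet inflect differently (hakami, tiurrawid), so the last vowel is not what conditions the rule; whether the stem ends in a vowel or a consonant is.
"dota" ends in a vowel. The stems ending in a vowel (fogbe → hafogbe, kami → hakami) add the prefix ha-.
So dota → hadota.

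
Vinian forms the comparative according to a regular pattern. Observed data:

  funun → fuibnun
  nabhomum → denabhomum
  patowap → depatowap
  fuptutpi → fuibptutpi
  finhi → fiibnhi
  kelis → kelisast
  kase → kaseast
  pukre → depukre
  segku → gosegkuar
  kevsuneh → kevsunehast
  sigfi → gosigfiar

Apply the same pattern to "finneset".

fiibnneset

kase and pukre both end in -e yet inflect differently (kaseast, depukre), so the final letter is not what conditions the rule; the first letter is.
"finneset" begins with f-. The stems beginning with f- (funun → fuibnun, finhi → fiibnhi, fuptutpi → fuibptutpi) insert -ib- after the first vowel.
The other patterns: stems beginning with k- add -ast; stems beginning with n- or p- add the prefix de-; stems beginning with s- add go- … -ar around the stem.
So finneset → fiibnneset.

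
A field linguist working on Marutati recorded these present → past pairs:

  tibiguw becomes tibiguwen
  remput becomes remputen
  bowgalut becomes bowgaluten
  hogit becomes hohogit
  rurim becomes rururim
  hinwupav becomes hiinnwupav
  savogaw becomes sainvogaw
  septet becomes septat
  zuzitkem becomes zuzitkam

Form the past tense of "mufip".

mumufip

remput and hogit both end in -t yet inflect differently (remputen, hohogit), so the final letter is not what conditions the rule; the last vowel is.
"mufip" has last vowel 'i'. The stems whose last vowel is 'i' (hogit → hohogit, rurim → rururim) repeat the first consonant+vowel as a prefix.
So mufip → mumufip.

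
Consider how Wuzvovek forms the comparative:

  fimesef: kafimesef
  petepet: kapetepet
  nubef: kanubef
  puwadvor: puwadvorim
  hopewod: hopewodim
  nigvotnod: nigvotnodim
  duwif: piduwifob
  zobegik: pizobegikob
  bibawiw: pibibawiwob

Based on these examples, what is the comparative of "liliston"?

fimesef and duwif both end in -f yet inflect differently (kafimesef, piduwifob), so the final letter is not what conditions the rule; the last vowel is.
"liliston" has last vowel 'o'. The stems whose last vowel is 'o' (puwadvor → puwadvorim, hopewod → hopewodim, nigvotnod → nigvotnodim) add -im.
So liliston → lilistonim.

lilistonim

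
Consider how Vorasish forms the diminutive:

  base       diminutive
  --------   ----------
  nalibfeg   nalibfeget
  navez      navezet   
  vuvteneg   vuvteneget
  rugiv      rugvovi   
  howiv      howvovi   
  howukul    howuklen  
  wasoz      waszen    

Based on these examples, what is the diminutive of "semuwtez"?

semuwtezet

"semuwtez" has last vowel 'e'. The stems whose last vowel is 'e' (nalibfeg → nalibfeget, navez → navezet, vuvteneg → vuvteneget) add -et.
The other patterns: stems whose last vowel is 'i' delete the last vowel and add -ovi; stems whose last vowel is 'o' or 'u' delete the last vowel and add -en.
So semuwtez → semuwtezet.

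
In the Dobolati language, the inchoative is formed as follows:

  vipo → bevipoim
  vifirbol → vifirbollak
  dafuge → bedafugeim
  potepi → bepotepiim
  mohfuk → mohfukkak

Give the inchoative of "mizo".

vipo and vifirbol both have last vowel 'o' yet inflect differently (bevipoim, vifirbollak), so the last vowel is not what conditions the rule; whether the stem ends in a vowel or a consonant is.
"mizo" ends in a vowel. The stems ending in a vowel (potepi → bepotepiim, dafuge → bedafugeim, vipo → bevipoim) add be- … -im around the stem.
The other pattern: stems ending in a consonant double the final consonant and add -ak.
So mizo → bemizoim.

bemizoim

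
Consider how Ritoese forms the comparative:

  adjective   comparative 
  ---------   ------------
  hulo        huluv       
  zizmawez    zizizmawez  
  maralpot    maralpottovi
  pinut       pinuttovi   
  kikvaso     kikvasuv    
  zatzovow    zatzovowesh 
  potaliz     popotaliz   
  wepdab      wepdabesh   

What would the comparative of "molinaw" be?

hulo and maralpot both have last vowel 'o' yet inflect differently (huluv, maralpottovi), so the last vowel is not what conditions the rule; the final letter is.
"molinaw" ends in -w. The one such stem in the data (zatzovow → zatzovowesh) adds -esh, so the same rule applies.
The other patterns: stems ending in -z repeat the first consonant+vowel as a prefix; stems ending in -o drop the final letter and add -uv; stems ending in -t double the final consonant and add -ovi.
So molinaw → molinawesh.

molinawesh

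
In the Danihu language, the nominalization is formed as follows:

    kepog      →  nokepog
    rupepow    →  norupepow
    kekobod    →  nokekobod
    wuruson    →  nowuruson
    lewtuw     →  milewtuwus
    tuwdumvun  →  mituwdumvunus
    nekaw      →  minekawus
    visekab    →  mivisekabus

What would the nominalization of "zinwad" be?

rupepow and lewtuw both end in -w yet inflect differently (norupepow, milewtuwus), so the final letter is not what conditions the rule; the last vowel is.
"zinwad" has last vowel 'a'. The stems whose last vowel is 'a' (nekaw → minekawus, visekab → mivisekabus) add mi- … -us around the stem.
So zinwad → mizinwadus.

mizinwadus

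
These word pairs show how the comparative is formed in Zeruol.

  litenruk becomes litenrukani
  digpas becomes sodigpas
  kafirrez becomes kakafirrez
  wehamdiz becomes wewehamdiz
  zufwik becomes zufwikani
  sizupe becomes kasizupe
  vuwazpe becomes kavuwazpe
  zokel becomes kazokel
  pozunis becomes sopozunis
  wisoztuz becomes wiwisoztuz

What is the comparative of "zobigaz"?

litenruk and wisoztuz both have last vowel 'u' yet inflect differently (litenrukani, wiwisoztuz), so the last vowel is not what conditions the rule; the final letter is.
"zobigaz" ends in -z. The stems ending in -z (wisoztuz → wiwisoztuz, wehamdiz → wewehamdiz, kafirrez → kakafirrez) repeat the first consonant+vowel as a prefix.
The other patterns: stems ending in -k add -ani; stems ending in -s add the prefix so-; stems ending in -e or -l add the prefix ka-.
So zobigaz → zozobigaz.

zozobigaz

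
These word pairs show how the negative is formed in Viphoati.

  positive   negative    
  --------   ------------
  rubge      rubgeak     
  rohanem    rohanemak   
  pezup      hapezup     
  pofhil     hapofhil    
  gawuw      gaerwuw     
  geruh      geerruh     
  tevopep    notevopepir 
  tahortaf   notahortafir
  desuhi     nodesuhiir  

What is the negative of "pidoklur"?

hapidoklur

pezup and tevopep both end in -p yet inflect differently (hapezup, notevopepir), so the final letter is not what conditions the rule; the first letter is.
"pidoklur" begins with p-. The stems beginning with p- (pezup → hapezup, pofhil → hapofhil) add the prefix ha-.
So pidoklur → hapidoklur.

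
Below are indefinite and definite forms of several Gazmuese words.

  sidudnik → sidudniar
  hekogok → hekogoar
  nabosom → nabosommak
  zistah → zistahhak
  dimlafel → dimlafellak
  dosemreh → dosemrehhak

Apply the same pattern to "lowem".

"lowem" ends in -m. The one such stem in the data (nabosom → nabosommak) doubles the final consonant and adds -ak (as do zistah, dimlafel), so the same rule applies.
So lowem → lowemmak.

lowemmak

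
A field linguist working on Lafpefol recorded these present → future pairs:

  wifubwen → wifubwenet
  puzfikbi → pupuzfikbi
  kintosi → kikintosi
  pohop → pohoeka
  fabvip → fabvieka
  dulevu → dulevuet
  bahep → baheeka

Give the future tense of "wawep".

waweeka

"wawep" ends in -p. The stems ending in -p (bahep → baheeka, fabvip → fabvieka, pohop → pohoeka) drop the final letter and add -eka.
The other patterns: stems ending in -i repeat the first consonant+vowel as a prefix; stems ending in -n or -u add -et.
So wawep → waweeka.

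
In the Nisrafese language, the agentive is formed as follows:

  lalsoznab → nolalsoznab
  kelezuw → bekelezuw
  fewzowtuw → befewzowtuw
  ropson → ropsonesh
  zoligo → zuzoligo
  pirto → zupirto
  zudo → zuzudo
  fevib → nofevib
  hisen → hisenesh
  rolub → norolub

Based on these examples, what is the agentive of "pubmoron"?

pubmoronesh

ropson and zoligo both have last vowel 'o' yet inflect differently (ropsonesh, zuzoligo), so the last vowel is not what conditions the rule; the final letter is.
"pubmoron" ends in -n. The stems ending in -n (hisen → hisenesh, ropson → ropsonesh) add -esh.
So pubmoron → pubmoronesh.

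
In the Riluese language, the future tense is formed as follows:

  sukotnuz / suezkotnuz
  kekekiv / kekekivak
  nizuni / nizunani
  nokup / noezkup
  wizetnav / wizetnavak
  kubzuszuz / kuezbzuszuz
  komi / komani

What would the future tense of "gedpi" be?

gedpani

komi and kekekiv both have last vowel 'i' yet inflect differently (komani, kekekivak), so the last vowel is not what conditions the rule; the final letter is.
"gedpi" ends in -i. The stems ending in -i (komi → komani, nizuni → nizunani) drop the final letter and add -ani.
So gedpi → gedpani.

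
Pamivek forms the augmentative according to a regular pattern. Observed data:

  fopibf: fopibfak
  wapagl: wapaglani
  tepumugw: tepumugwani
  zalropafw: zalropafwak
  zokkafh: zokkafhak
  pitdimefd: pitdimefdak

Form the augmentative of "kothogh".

"kothogh" has second-to-last letter 'g'. The stems whose second-to-last letter is 'g' (tepumugw → tepumugwani, wapagl → wapaglani) add -ani.
The other pattern: stems whose second-to-last letter is 'b' or 'f' add -ak.
So kothogh → kothoghani.

kothoghani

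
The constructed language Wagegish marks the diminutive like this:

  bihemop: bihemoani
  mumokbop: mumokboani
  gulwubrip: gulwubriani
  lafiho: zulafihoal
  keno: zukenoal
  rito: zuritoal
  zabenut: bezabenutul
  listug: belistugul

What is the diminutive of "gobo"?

bihemop and lafiho both have last vowel 'o' yet inflect differently (bihemoani, zulafihoal), so the last vowel is not what conditions the rule; the final letter is.
"gobo" ends in -o. The stems ending in -o (lafiho → zulafihoal, keno → zukenoal, rito → zuritoal) add zu- … -al around the stem.
So gobo → zugoboal.

zugoboal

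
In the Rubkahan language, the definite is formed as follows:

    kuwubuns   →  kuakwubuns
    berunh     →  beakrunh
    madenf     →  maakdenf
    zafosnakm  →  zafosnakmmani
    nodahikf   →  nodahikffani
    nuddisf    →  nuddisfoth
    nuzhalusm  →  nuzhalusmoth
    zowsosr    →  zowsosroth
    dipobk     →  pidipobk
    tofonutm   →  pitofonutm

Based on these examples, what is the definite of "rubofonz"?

madenf and nodahikf both end in -f yet inflect differently (maakdenf, nodahikffani), so the final letter is not what conditions the rule; the second-to-last letter is.
"rubofonz" has second-to-last letter 'n'. The stems whose second-to-last letter is 'n' (kuwubuns → kuakwubuns, berunh → beakrunh, madenf → maakdenf) insert -ak- after the first vowel.
The other patterns: stems whose second-to-last letter is 'k' double the final consonant and add -ani; stems whose second-to-last letter is 's' add -oth; stems whose second-to-last letter is 'b' or 't' add the prefix pi-.
So rubofonz → ruakbofonz.

ruakbofonz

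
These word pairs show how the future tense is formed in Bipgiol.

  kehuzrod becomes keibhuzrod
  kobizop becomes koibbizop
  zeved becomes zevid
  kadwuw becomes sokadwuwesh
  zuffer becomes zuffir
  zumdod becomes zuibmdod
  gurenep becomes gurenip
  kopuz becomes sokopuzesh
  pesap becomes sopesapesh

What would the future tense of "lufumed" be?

kobizop and gurenep both end in -p yet inflect differently (koibbizop, gurenip), so the final letter is not what conditions the rule; the last vowel is.
"lufumed" has last vowel 'e'. The stems whose last vowel is 'e' (gurenep → gurenip, zuffer → zuffir, zeved → zevid) change the last vowel to 'i'.
So lufumed → lufumid.

lufumid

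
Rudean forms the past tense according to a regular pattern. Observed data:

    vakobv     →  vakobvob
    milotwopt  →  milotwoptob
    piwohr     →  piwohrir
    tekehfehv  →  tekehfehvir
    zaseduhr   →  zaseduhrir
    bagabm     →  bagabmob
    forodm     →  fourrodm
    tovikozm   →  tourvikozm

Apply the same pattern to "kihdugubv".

kihdugubvob

"kihdugubv" has second-to-last letter 'b'. The stems whose second-to-last letter is 'b' (bagabm → bagabmob, vakobv → vakobvob) add -ob.
So kihdugubv → kihdugubvob.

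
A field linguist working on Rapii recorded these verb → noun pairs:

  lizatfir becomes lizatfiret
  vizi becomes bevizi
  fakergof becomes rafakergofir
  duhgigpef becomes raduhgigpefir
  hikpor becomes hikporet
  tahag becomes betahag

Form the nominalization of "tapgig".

betapgig

hikpor and fakergof both have last vowel 'o' yet inflect differently (hikporet, rafakergofir), so the last vowel is not what conditions the rule; the final letter is.
"tapgig" ends in -g. The one such stem in the data (tahag → betahag) adds the prefix be-, so the same rule applies.
So tapgig → betapgig.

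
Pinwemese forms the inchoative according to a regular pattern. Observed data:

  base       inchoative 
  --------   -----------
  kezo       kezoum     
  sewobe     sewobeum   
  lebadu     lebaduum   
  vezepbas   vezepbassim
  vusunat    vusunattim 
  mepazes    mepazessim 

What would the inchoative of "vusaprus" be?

sewobe and mepazes both have last vowel 'e' yet inflect differently (sewobeum, mepazessim), so the last vowel is not what conditions the rule; whether the stem ends in a vowel or a consonant is.
"vusaprus" ends in a consonant. The stems ending in a consonant (vezepbas → vezepbassim, vusunat → vusunattim, mepazes → mepazessim) double the final consonant and add -im.
So vusaprus → vusaprussim.

vusaprussim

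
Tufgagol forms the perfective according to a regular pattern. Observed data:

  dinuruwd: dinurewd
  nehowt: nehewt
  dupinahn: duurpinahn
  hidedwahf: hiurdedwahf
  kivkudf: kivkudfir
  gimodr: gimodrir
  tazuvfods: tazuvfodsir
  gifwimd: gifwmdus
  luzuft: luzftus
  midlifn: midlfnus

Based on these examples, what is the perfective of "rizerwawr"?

hidedwahf and kivkudf both end in -f yet inflect differently (hiurdedwahf, kivkudfir), so the final letter is not what conditions the rule; the second-to-last letter is.
"rizerwawr" has second-to-last letter 'w'. The stems whose second-to-last letter is 'w' (dinuruwd → dinurewd, nehowt → nehewt) change the last vowel to 'e'.
So rizerwawr → rizerwewr.

rizerwewr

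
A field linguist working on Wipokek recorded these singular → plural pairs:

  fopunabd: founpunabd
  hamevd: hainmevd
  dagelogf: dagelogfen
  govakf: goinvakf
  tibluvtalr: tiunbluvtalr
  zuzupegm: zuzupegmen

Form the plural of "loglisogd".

"loglisogd" has second-to-last letter 'g'. The stems whose second-to-last letter is 'g' (zuzupegm → zuzupegmen, dagelogf → dagelogfen) add -en.
So loglisogd → loglisogden.

loglisogden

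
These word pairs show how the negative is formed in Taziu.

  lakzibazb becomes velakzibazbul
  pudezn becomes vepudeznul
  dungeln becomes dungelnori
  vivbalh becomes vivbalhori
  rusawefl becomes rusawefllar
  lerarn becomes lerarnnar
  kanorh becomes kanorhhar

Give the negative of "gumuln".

gumulnori

pudezn and dungeln both end in -n yet inflect differently (vepudeznul, dungelnori), so the final letter is not what conditions the rule; the second-to-last letter is.
"gumuln" has second-to-last letter 'l'. The stems whose second-to-last letter is 'l' (dungeln → dungelnori, vivbalh → vivbalhori) add -ori.
So gumuln → gumulnori.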